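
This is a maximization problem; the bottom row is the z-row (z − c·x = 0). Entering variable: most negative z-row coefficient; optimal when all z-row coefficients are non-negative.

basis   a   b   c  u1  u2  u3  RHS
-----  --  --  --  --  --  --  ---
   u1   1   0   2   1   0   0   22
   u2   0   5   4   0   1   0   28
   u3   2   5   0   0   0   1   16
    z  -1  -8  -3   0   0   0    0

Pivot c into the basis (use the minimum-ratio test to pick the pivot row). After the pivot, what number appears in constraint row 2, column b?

Ratio test on column c — row 1: 22/2 = 11; row 2: 28/4 = 7; row 3: entry 0 ≤ 0. Minimum is 7 at row 2 (u2 leaves); pivot element 4.
Divide row 2 by 4; eliminate column c from the other rows.
In the new row 2, the b entry is the old entry divided by the pivot: 5/4 = 5/4.

5/4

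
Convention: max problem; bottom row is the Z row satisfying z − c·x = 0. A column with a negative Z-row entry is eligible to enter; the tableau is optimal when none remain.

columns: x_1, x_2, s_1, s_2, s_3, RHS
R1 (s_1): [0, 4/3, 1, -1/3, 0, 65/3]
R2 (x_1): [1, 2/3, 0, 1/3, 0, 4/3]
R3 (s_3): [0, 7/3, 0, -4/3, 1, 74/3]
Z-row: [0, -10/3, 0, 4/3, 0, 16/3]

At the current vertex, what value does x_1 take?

4/3

x_1 is basic (row 2); its value is the RHS of that row, 4/3.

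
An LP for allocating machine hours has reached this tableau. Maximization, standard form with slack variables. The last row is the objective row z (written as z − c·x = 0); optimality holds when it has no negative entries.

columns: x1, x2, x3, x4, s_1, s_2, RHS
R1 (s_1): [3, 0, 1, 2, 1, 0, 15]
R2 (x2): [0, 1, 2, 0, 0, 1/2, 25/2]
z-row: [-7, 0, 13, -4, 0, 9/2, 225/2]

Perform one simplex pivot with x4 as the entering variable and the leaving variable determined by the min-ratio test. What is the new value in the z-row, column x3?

Ratio test on column x4 — row 1: 15/2 = 15/2; row 2: entry 0 ≤ 0. Minimum is 15/2 at row 1 (s_1 leaves); pivot element 2.
Divide row 1 by 2; eliminate column x4 from the other rows.
z-row update in column x3: 13 − (-4)·(1/2) = 15.

15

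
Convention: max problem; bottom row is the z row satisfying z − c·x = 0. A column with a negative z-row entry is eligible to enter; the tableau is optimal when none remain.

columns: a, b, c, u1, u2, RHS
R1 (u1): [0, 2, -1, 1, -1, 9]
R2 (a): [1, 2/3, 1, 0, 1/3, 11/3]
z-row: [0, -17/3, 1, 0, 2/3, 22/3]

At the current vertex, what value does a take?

11/3

a is basic (row 2); its value is the RHS of that row, 11/3.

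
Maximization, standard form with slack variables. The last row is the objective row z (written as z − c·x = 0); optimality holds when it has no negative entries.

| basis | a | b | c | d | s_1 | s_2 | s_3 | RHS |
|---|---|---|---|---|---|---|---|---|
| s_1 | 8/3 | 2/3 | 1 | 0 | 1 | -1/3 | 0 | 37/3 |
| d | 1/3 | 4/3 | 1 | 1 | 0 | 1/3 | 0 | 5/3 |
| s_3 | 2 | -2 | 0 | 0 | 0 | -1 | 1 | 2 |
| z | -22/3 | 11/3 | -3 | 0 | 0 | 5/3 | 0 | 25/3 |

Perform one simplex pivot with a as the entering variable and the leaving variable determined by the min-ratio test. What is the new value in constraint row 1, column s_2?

Ratio test on column a — row 1: (37/3)/(8/3) = 37/8; row 2: (5/3)/(1/3) = 5; row 3: 2/2 = 1. Minimum is 1 at row 3 (s_3 leaves); pivot element 2.
Divide row 3 by 2; eliminate column a from the other rows.
Row 1 update in column s_2: -1/3 − (8/3)·(-1/2) = 1.

1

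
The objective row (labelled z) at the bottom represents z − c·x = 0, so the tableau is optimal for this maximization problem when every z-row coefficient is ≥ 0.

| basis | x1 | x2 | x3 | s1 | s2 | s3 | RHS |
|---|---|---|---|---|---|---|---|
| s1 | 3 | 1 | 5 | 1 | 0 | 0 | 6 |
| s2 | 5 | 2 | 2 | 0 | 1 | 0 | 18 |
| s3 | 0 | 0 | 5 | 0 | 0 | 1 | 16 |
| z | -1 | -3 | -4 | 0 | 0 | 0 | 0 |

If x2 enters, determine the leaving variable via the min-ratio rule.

s1

Column x2 entries and ratios — s1: 6/1 = 6; s2: 18/2 = 9; s3: 0 ≤ 0, skip.
Smallest ratio is 6 in the row of s1, so s1 leaves.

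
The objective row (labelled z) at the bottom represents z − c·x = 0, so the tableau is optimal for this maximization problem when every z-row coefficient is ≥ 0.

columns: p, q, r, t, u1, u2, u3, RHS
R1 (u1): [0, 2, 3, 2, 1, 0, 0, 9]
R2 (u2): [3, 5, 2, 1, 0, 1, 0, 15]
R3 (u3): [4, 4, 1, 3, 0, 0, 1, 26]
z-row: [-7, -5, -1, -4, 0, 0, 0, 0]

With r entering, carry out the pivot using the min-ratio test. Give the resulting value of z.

Ratio test on column r — row 1: 9/3 = 3; row 2: 15/2 = 15/2; row 3: 26/1 = 26. Minimum is 3 at row 1 (u1 leaves); pivot element 3.
Pivot on row 1; the z-row RHS becomes 0 − (-1)·3 = 3.

3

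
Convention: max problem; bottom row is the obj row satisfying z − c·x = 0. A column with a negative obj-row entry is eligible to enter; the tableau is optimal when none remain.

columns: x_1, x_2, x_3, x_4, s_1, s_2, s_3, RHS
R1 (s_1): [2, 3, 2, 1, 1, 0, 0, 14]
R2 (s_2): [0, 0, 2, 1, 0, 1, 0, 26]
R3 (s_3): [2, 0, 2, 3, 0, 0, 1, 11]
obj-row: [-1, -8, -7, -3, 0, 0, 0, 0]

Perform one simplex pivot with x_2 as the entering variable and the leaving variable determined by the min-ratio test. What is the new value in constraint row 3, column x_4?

3

Ratio test on column x_2 — row 1: 14/3 = 14/3; row 2: entry 0 ≤ 0; row 3: entry 0 ≤ 0. Minimum is 14/3 at row 1 (s_1 leaves); pivot element 3.
Divide row 1 by 3; eliminate column x_2 from the other rows.
Row 3 update in column x_4: 3 − 0·(1/3) = 3.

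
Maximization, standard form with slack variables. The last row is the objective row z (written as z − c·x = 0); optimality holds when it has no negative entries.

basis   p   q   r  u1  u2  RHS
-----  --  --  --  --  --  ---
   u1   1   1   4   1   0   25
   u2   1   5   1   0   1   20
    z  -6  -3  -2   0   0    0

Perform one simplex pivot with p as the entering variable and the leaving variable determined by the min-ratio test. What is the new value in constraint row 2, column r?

Ratio test on column p — row 1: 25/1 = 25; row 2: 20/1 = 20. Minimum is 20 at row 2 (u2 leaves); pivot element 1.
Divide row 2 by 1; eliminate column p from the other rows.
In the new row 2, the r entry is the old entry divided by the pivot: 1/1 = 1.

1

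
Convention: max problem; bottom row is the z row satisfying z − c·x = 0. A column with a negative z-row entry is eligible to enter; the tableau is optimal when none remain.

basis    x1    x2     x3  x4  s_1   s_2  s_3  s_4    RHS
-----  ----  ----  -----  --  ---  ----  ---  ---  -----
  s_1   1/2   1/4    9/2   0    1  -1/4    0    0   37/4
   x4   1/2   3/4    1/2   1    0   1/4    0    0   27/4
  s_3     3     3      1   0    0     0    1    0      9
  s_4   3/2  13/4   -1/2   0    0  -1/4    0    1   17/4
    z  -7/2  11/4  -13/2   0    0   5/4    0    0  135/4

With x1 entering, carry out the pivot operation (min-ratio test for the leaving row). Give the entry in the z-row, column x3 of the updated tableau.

Ratio test on column x1 — row 1: (37/4)/(1/2) = 37/2; row 2: (27/4)/(1/2) = 27/2; row 3: 9/3 = 3; row 4: (17/4)/(3/2) = 17/6. Minimum is 17/6 at row 4 (s_4 leaves); pivot element 3/2.
Divide row 4 by 3/2; eliminate column x1 from the other rows.
z-row update in column x3: -13/2 − (-7/2)·(-1/3) = -23/3.

-23/3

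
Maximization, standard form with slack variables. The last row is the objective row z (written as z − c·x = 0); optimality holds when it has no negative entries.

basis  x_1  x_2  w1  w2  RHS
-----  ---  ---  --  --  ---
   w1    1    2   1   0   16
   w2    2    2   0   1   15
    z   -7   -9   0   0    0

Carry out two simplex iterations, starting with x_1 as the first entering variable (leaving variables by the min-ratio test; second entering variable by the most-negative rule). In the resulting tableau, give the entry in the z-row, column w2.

9/2

Ratio test on column x_1 — row 1: 16/1 = 16; row 2: 15/2 = 15/2. Minimum is 15/2 at row 2 (w2 leaves); pivot element 2.
Divide row 2 by 2; eliminate column x_1 from the other rows.
Second iteration: most negative z-row entry is -2 in column x_2, so x_2 enters.
Ratio test on column x_2 — row 1: (17/2)/1 = 17/2; row 2: (15/2)/1 = 15/2. Minimum is 15/2 at row 2 (x_1 leaves); pivot element 1.
Divide row 2 by 1; eliminate column x_2 from the other rows.
After both pivots, the entry at the z-row, column w2 is 9/2.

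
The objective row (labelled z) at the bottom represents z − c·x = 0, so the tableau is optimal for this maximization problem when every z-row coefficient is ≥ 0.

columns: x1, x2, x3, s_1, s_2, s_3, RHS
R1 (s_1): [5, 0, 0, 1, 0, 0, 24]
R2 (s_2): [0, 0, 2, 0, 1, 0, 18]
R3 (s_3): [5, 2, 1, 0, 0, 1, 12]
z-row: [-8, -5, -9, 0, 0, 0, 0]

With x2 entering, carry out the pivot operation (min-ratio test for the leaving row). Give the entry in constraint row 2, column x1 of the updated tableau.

Ratio test on column x2 — row 1: entry 0 ≤ 0; row 2: entry 0 ≤ 0; row 3: 12/2 = 6. Minimum is 6 at row 3 (s_3 leaves); pivot element 2.
Divide row 3 by 2; eliminate column x2 from the other rows.
Row 2 update in column x1: 0 − 0·(5/2) = 0.

0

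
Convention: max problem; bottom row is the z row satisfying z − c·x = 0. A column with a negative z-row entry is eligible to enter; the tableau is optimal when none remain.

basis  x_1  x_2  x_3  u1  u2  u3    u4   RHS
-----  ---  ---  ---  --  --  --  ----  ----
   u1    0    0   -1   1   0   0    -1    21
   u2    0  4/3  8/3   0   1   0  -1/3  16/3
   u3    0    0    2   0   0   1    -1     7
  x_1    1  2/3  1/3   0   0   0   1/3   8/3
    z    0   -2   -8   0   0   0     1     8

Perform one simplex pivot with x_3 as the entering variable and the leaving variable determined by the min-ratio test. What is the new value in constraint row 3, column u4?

-3/4

Ratio test on column x_3 — row 1: entry -1 ≤ 0; row 2: (16/3)/(8/3) = 2; row 3: 7/2 = 7/2; row 4: (8/3)/(1/3) = 8. Minimum is 2 at row 2 (u2 leaves); pivot element 8/3.
Divide row 2 by 8/3; eliminate column x_3 from the other rows.
Row 3 update in column u4: -1 − 2·(-1/8) = -3/4.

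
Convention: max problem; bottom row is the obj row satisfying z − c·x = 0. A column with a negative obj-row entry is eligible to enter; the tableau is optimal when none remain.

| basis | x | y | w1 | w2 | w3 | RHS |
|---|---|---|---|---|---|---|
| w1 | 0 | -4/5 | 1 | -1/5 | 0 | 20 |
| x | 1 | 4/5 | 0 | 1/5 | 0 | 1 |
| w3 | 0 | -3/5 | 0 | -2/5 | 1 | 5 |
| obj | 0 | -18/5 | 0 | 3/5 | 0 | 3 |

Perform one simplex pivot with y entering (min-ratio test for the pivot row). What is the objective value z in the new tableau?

15/2

Ratio test on column y — row 1: entry -4/5 ≤ 0; row 2: 1/(4/5) = 5/4; row 3: entry -3/5 ≤ 0. Minimum is 5/4 at row 2 (x leaves); pivot element 4/5.
Pivot on row 2; the obj-row RHS becomes 3 − (-18/5)·(5/4) = 15/2.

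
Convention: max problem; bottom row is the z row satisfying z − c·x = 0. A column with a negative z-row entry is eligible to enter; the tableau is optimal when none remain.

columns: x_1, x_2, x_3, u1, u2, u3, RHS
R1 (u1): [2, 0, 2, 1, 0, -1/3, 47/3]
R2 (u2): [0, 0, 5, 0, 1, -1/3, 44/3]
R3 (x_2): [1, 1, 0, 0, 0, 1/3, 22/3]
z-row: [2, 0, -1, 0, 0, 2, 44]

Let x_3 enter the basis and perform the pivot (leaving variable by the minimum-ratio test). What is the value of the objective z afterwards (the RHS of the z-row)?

Ratio test on column x_3 — row 1: (47/3)/2 = 47/6; row 2: (44/3)/5 = 44/15; row 3: entry 0 ≤ 0. Minimum is 44/15 at row 2 (u2 leaves); pivot element 5.
Pivot on row 2; the z-row RHS becomes 44 − (-1)·(44/15) = 704/15.

704/15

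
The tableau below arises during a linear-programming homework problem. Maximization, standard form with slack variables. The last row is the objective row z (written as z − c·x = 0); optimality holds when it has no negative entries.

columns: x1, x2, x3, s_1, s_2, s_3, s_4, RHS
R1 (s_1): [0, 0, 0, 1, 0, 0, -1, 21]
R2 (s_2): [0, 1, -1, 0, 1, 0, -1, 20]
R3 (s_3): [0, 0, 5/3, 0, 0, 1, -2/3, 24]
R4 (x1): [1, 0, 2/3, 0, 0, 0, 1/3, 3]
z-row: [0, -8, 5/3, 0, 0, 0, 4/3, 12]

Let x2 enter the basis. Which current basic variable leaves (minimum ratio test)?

Column x2 entries and ratios — s_1: 0 ≤ 0, skip; s_2: 20/1 = 20; s_3: 0 ≤ 0, skip; x1: 0 ≤ 0, skip.
Smallest ratio is 20 in the row of s_2, so s_2 leaves.

s_2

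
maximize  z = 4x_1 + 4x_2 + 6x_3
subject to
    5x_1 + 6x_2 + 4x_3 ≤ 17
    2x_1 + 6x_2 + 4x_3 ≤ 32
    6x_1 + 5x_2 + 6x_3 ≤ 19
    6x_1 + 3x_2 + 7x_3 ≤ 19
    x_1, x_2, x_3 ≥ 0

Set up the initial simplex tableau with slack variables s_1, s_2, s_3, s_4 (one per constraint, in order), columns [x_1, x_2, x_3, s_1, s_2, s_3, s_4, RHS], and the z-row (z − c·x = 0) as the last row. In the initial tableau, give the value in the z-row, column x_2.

-4

The z-row carries the negated objective coefficients: the x_2 entry is -4.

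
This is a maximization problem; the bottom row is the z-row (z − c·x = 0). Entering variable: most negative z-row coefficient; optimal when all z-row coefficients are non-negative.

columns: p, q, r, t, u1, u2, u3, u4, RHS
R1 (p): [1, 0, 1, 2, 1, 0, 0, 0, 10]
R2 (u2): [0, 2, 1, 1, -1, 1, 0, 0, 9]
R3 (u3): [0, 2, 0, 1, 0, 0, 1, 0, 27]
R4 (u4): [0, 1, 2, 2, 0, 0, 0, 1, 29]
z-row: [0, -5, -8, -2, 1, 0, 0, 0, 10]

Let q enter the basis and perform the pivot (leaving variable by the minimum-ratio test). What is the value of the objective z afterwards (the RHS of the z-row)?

Ratio test on column q — row 1: entry 0 ≤ 0; row 2: 9/2 = 9/2; row 3: 27/2 = 27/2; row 4: 29/1 = 29. Minimum is 9/2 at row 2 (u2 leaves); pivot element 2.
Pivot on row 2; the z-row RHS becomes 10 − (-5)·(9/2) = 65/2.

65/2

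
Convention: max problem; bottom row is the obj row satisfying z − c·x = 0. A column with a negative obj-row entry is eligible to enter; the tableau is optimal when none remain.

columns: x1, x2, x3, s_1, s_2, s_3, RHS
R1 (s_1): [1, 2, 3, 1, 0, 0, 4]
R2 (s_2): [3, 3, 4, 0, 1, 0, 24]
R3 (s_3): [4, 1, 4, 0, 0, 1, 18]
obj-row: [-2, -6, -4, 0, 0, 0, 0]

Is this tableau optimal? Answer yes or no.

The obj-row has a negative entry -6 in column x2, so it is not optimal.

no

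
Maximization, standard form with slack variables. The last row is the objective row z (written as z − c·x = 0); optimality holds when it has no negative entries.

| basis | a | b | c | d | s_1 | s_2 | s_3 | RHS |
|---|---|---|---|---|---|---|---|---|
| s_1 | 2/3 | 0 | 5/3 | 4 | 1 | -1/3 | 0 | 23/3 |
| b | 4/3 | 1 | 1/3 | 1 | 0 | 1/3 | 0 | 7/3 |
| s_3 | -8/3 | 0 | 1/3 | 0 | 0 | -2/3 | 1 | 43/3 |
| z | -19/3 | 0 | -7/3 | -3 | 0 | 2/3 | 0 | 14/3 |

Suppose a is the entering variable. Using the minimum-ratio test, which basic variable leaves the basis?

Column a entries and ratios — s_1: (23/3)/(2/3) = 23/2; b: (7/3)/(4/3) = 7/4; s_3: -8/3 ≤ 0, skip.
Smallest ratio is 7/4 in the row of b, so b leaves.

b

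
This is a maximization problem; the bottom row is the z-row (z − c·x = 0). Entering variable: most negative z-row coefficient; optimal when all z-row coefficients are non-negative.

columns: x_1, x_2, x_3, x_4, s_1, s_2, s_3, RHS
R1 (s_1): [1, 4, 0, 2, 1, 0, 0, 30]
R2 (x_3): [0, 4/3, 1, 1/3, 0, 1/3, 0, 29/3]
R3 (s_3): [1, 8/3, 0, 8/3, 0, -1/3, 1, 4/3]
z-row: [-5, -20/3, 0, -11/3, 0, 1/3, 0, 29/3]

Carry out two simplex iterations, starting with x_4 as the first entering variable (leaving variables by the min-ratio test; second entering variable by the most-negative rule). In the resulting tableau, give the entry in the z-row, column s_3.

5

Ratio test on column x_4 — row 1: 30/2 = 15; row 2: (29/3)/(1/3) = 29; row 3: (4/3)/(8/3) = 1/2. Minimum is 1/2 at row 3 (s_3 leaves); pivot element 8/3.
Divide row 3 by 8/3; eliminate column x_4 from the other rows.
Second iteration: most negative z-row entry is -29/8 in column x_1, so x_1 enters.
Ratio test on column x_1 — row 1: 29/(1/4) = 116; row 2: entry -1/8 ≤ 0; row 3: (1/2)/(3/8) = 4/3. Minimum is 4/3 at row 3 (x_4 leaves); pivot element 3/8.
Divide row 3 by 3/8; eliminate column x_1 from the other rows.
After both pivots, the entry at the z-row, column s_3 is 5.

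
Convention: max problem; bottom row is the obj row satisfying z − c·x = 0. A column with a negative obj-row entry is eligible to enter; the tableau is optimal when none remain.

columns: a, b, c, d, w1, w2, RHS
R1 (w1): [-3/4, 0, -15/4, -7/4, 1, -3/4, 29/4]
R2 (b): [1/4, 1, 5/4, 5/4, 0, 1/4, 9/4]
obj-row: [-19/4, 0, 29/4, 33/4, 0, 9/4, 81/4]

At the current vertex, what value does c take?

0

c is not in the basis, so in the current basic feasible solution c = 0.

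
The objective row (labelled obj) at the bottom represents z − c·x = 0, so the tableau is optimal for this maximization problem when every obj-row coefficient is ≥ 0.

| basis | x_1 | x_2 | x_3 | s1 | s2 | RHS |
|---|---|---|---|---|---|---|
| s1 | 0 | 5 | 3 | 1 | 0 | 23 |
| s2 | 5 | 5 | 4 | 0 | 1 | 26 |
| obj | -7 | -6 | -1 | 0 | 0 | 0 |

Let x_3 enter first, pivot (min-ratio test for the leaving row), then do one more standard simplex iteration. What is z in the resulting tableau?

Ratio test on column x_3 — row 1: 23/3 = 23/3; row 2: 26/4 = 13/2. Minimum is 13/2 at row 2 (s2 leaves); pivot element 4.
Pivot on row 2; the obj-row RHS becomes 0 − (-1)·(13/2) = 13/2.
Next entering variable (most negative obj-row entry -23/4): x_1.
Ratio test on column x_1 — row 1: entry -15/4 ≤ 0; row 2: (13/2)/(5/4) = 26/5. Minimum is 26/5 at row 2 (x_3 leaves); pivot element 5/4.
After the second pivot the obj-row RHS is 13/2 − (-23/4)·(26/5) = 182/5.

182/5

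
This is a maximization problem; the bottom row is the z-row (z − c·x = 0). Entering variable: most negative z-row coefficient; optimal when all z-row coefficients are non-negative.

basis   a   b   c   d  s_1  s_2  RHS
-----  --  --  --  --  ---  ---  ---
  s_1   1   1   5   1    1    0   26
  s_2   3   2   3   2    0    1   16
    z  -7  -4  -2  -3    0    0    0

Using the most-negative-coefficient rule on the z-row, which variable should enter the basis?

Negative z-row entries: a: -7, b: -4, c: -2, d: -3.
The most negative is -7 in column a, so a enters.

a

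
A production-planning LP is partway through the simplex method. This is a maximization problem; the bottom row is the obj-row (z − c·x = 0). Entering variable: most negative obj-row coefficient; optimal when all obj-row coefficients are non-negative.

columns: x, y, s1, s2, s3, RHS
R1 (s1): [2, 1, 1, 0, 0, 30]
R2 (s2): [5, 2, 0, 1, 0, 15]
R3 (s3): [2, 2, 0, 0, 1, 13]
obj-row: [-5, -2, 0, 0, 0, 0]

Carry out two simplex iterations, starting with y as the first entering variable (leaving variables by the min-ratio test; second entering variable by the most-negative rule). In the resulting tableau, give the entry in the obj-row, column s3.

Ratio test on column y — row 1: 30/1 = 30; row 2: 15/2 = 15/2; row 3: 13/2 = 13/2. Minimum is 13/2 at row 3 (s3 leaves); pivot element 2.
Divide row 3 by 2; eliminate column y from the other rows.
Second iteration: most negative obj-row entry is -3 in column x, so x enters.
Ratio test on column x — row 1: (47/2)/1 = 47/2; row 2: 2/3 = 2/3; row 3: (13/2)/1 = 13/2. Minimum is 2/3 at row 2 (s2 leaves); pivot element 3.
Divide row 2 by 3; eliminate column x from the other rows.
After both pivots, the entry at the obj-row, column s3 is 0.

0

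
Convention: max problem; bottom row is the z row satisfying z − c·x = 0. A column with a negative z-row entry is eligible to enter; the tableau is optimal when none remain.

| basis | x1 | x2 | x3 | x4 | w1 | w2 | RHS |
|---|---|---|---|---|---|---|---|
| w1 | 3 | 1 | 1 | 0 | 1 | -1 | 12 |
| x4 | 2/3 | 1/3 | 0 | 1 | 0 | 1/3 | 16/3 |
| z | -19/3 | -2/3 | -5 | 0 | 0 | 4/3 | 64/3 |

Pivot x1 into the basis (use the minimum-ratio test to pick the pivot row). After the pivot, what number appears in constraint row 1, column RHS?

4

Ratio test on column x1 — row 1: 12/3 = 4; row 2: (16/3)/(2/3) = 8. Minimum is 4 at row 1 (w1 leaves); pivot element 3.
Divide row 1 by 3; eliminate column x1 from the other rows.
In the new row 1, the RHS entry is the old entry divided by the pivot: 12/3 = 4.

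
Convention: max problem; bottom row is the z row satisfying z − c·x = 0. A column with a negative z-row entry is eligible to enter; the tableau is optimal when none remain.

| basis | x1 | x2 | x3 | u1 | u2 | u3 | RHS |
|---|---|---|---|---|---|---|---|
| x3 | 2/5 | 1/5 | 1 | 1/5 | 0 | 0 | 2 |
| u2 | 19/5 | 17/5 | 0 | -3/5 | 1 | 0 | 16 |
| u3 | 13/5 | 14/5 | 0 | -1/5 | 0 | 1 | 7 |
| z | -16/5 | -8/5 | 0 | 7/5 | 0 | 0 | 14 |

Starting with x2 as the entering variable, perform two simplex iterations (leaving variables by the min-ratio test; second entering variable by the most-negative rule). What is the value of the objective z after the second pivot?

Ratio test on column x2 — row 1: 2/(1/5) = 10; row 2: 16/(17/5) = 80/17; row 3: 7/(14/5) = 5/2. Minimum is 5/2 at row 3 (u3 leaves); pivot element 14/5.
Pivot on row 3; the z-row RHS becomes 14 − (-8/5)·(5/2) = 18.
Next entering variable (most negative z-row entry -12/7): x1.
Ratio test on column x1 — row 1: (3/2)/(3/14) = 7; row 2: (15/2)/(9/14) = 35/3; row 3: (5/2)/(13/14) = 35/13. Minimum is 35/13 at row 3 (x2 leaves); pivot element 13/14.
After the second pivot the z-row RHS is 18 − (-12/7)·(35/13) = 294/13.

294/13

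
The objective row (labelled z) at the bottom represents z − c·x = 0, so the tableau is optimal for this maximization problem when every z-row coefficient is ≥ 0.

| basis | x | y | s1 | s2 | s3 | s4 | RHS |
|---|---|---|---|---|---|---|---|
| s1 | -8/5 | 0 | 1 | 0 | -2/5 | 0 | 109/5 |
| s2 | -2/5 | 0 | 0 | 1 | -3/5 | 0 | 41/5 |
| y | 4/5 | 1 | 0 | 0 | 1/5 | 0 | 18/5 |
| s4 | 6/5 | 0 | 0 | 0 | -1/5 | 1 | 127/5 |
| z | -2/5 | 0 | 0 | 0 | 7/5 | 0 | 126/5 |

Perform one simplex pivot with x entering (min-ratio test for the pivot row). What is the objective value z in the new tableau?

27

Ratio test on column x — row 1: entry -8/5 ≤ 0; row 2: entry -2/5 ≤ 0; row 3: (18/5)/(4/5) = 9/2; row 4: (127/5)/(6/5) = 127/6. Minimum is 9/2 at row 3 (y leaves); pivot element 4/5.
Pivot on row 3; the z-row RHS becomes 126/5 − (-2/5)·(9/2) = 27.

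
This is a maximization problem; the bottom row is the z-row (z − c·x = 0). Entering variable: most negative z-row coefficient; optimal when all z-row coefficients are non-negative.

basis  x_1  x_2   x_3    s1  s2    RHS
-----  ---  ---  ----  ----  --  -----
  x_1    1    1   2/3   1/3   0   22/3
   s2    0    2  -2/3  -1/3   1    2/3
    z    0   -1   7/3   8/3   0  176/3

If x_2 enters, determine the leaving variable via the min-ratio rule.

Column x_2 entries and ratios — x_1: (22/3)/1 = 22/3; s2: (2/3)/2 = 1/3.
Smallest ratio is 1/3 in the row of s2, so s2 leaves.

s2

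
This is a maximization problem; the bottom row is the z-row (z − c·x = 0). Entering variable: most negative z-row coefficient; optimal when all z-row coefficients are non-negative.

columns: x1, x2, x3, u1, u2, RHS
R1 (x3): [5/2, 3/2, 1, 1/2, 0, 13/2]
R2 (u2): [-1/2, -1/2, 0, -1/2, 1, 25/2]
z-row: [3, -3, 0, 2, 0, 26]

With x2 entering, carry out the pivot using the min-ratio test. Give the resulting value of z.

39

Ratio test on column x2 — row 1: (13/2)/(3/2) = 13/3; row 2: entry -1/2 ≤ 0. Minimum is 13/3 at row 1 (x3 leaves); pivot element 3/2.
Pivot on row 1; the z-row RHS becomes 26 − (-3)·(13/3) = 39.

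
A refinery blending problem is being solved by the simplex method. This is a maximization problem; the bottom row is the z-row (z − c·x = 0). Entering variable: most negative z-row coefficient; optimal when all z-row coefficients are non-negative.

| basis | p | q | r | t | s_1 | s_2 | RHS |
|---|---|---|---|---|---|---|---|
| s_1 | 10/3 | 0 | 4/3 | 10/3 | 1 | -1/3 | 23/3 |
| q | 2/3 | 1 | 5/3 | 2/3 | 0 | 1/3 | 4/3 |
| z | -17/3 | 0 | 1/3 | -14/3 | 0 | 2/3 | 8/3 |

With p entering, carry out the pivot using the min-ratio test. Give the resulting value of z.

14

Ratio test on column p — row 1: (23/3)/(10/3) = 23/10; row 2: (4/3)/(2/3) = 2. Minimum is 2 at row 2 (q leaves); pivot element 2/3.
Pivot on row 2; the z-row RHS becomes 8/3 − (-17/3)·2 = 14.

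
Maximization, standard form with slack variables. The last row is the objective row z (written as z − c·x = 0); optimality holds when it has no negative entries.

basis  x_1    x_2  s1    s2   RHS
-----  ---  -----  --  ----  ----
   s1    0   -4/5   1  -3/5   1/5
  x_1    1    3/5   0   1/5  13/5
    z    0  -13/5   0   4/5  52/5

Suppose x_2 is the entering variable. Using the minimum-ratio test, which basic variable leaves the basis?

Column x_2 entries and ratios — s1: -4/5 ≤ 0, skip; x_1: (13/5)/(3/5) = 13/3.
Smallest ratio is 13/3 in the row of x_1, so x_1 leaves.

x_1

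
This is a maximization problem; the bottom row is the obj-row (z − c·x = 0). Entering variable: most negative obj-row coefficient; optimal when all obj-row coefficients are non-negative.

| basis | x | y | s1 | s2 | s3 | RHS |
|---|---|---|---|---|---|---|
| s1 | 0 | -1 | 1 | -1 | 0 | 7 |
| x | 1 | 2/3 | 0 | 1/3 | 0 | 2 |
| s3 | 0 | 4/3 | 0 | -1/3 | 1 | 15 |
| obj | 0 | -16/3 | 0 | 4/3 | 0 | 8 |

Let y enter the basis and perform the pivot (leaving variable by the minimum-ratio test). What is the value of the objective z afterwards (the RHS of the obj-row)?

24

Ratio test on column y — row 1: entry -1 ≤ 0; row 2: 2/(2/3) = 3; row 3: 15/(4/3) = 45/4. Minimum is 3 at row 2 (x leaves); pivot element 2/3.
Pivot on row 2; the obj-row RHS becomes 8 − (-16/3)·3 = 24.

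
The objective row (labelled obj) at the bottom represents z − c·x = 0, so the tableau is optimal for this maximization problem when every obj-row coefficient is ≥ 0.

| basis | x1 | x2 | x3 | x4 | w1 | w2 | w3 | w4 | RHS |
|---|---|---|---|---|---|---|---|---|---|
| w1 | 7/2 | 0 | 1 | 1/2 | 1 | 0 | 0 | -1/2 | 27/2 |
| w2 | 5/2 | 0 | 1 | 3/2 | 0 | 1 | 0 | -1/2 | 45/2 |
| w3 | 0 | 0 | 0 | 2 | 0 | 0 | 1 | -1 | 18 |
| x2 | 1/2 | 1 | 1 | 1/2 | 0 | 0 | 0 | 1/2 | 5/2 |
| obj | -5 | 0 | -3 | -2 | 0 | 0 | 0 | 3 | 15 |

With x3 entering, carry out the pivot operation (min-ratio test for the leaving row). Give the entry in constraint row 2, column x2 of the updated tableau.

Ratio test on column x3 — row 1: (27/2)/1 = 27/2; row 2: (45/2)/1 = 45/2; row 3: entry 0 ≤ 0; row 4: (5/2)/1 = 5/2. Minimum is 5/2 at row 4 (x2 leaves); pivot element 1.
Divide row 4 by 1; eliminate column x3 from the other rows.
Row 2 update in column x2: 0 − 1·1 = -1.

-1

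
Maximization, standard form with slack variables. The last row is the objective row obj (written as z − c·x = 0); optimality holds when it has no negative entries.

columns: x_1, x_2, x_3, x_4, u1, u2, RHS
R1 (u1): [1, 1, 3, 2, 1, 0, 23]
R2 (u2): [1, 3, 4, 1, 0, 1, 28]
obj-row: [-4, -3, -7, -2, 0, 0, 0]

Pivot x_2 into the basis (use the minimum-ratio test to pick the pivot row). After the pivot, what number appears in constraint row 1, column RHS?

Ratio test on column x_2 — row 1: 23/1 = 23; row 2: 28/3 = 28/3. Minimum is 28/3 at row 2 (u2 leaves); pivot element 3.
Divide row 2 by 3; eliminate column x_2 from the other rows.
Row 1 update in column RHS: 23 − 1·(28/3) = 41/3.

41/3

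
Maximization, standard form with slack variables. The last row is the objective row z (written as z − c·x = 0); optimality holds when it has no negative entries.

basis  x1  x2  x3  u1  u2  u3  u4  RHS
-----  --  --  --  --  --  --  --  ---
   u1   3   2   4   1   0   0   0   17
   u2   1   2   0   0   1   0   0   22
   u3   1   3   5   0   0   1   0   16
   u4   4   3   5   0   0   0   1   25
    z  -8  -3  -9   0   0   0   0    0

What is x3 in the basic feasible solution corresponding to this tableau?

0

x3 is not in the basis, so in the current basic feasible solution x3 = 0.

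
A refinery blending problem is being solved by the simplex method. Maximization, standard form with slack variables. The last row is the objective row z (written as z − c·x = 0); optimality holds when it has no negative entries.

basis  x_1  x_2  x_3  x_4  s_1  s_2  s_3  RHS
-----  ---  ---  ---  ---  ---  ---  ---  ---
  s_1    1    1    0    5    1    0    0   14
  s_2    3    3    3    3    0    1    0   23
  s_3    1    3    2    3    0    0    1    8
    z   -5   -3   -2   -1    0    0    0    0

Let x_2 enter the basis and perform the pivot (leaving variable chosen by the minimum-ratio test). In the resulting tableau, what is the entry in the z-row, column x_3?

0

Ratio test on column x_2 — row 1: 14/1 = 14; row 2: 23/3 = 23/3; row 3: 8/3 = 8/3. Minimum is 8/3 at row 3 (s_3 leaves); pivot element 3.
Divide row 3 by 3; eliminate column x_2 from the other rows.
z-row update in column x_3: -2 − (-3)·(2/3) = 0.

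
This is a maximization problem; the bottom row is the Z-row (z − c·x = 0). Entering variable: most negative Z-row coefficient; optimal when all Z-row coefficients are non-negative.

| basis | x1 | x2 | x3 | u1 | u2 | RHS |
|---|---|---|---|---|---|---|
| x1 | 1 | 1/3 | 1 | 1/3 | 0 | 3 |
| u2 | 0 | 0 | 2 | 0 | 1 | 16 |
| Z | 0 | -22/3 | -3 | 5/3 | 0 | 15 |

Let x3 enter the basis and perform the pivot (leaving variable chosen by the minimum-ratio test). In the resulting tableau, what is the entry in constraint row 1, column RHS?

Ratio test on column x3 — row 1: 3/1 = 3; row 2: 16/2 = 8. Minimum is 3 at row 1 (x1 leaves); pivot element 1.
Divide row 1 by 1; eliminate column x3 from the other rows.
In the new row 1, the RHS entry is the old entry divided by the pivot: 3/1 = 3.

3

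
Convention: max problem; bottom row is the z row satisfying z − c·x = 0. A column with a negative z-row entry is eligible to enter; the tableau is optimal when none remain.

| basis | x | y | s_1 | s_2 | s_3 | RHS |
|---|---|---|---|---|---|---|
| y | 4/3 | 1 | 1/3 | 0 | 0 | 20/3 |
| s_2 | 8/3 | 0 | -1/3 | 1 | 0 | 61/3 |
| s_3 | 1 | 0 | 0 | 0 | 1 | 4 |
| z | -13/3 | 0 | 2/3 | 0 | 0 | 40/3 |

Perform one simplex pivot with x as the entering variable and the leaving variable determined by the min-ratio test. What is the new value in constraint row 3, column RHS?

Ratio test on column x — row 1: (20/3)/(4/3) = 5; row 2: (61/3)/(8/3) = 61/8; row 3: 4/1 = 4. Minimum is 4 at row 3 (s_3 leaves); pivot element 1.
Divide row 3 by 1; eliminate column x from the other rows.
In the new row 3, the RHS entry is the old entry divided by the pivot: 4/1 = 4.

4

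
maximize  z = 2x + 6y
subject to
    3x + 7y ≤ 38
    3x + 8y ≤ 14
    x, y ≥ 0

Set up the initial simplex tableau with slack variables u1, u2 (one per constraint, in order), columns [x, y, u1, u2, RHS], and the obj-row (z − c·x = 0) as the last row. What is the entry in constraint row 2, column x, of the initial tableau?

3

Constraint 2 has coefficient 3 on x.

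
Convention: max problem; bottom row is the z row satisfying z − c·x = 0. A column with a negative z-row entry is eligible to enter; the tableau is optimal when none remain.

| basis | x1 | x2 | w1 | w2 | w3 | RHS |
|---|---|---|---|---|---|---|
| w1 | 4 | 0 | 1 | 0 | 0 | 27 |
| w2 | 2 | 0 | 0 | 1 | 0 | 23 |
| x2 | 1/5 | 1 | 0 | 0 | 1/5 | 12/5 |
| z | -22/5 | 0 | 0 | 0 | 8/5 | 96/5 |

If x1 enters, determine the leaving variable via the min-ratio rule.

w1

Column x1 entries and ratios — w1: 27/4 = 27/4; w2: 23/2 = 23/2; x2: (12/5)/(1/5) = 12.
Smallest ratio is 27/4 in the row of w1, so w1 leaves.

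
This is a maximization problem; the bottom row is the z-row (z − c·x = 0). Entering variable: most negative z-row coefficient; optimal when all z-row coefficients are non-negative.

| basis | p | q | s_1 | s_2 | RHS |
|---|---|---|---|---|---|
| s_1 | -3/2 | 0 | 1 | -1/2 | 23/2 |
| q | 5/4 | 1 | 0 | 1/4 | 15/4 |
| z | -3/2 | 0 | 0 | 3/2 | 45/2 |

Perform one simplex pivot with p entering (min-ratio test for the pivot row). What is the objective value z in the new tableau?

27

Ratio test on column p — row 1: entry -3/2 ≤ 0; row 2: (15/4)/(5/4) = 3. Minimum is 3 at row 2 (q leaves); pivot element 5/4.
Pivot on row 2; the z-row RHS becomes 45/2 − (-3/2)·3 = 27.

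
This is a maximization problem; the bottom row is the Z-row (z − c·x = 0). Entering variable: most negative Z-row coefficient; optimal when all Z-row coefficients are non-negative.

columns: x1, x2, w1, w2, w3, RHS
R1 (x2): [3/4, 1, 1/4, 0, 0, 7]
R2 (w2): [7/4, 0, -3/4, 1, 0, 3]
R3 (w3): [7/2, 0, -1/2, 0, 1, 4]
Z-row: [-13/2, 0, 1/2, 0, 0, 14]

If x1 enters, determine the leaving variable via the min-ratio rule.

w3

Column x1 entries and ratios — x2: 7/(3/4) = 28/3; w2: 3/(7/4) = 12/7; w3: 4/(7/2) = 8/7.
Smallest ratio is 8/7 in the row of w3, so w3 leaves.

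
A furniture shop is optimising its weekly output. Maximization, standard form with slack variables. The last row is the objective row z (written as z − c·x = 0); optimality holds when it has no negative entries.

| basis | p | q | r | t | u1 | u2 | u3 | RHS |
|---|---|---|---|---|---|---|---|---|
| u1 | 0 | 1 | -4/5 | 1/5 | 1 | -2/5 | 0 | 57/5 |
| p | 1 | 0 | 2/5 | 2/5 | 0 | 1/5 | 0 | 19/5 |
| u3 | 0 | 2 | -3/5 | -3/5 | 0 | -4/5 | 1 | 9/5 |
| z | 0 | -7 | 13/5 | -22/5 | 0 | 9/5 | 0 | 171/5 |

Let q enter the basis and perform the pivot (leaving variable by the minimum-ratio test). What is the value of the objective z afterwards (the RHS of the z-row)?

81/2

Ratio test on column q — row 1: (57/5)/1 = 57/5; row 2: entry 0 ≤ 0; row 3: (9/5)/2 = 9/10. Minimum is 9/10 at row 3 (u3 leaves); pivot element 2.
Pivot on row 3; the z-row RHS becomes 171/5 − (-7)·(9/10) = 81/2.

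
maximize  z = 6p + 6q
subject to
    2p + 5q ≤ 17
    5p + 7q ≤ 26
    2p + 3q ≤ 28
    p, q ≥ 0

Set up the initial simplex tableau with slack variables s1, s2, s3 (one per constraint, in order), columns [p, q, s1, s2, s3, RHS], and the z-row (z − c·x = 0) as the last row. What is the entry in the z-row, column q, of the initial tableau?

The z-row carries the negated objective coefficients: the q entry is -6.

-6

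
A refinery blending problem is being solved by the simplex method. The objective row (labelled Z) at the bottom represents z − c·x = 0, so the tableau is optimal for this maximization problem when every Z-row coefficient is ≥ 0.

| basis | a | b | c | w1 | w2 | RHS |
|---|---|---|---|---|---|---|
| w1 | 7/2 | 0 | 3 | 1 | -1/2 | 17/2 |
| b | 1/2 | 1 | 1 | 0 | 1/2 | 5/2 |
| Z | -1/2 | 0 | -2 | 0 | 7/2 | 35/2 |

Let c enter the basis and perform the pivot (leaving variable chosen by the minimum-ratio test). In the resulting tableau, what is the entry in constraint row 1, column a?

2

Ratio test on column c — row 1: (17/2)/3 = 17/6; row 2: (5/2)/1 = 5/2. Minimum is 5/2 at row 2 (b leaves); pivot element 1.
Divide row 2 by 1; eliminate column c from the other rows.
Row 1 update in column a: 7/2 − 3·(1/2) = 2.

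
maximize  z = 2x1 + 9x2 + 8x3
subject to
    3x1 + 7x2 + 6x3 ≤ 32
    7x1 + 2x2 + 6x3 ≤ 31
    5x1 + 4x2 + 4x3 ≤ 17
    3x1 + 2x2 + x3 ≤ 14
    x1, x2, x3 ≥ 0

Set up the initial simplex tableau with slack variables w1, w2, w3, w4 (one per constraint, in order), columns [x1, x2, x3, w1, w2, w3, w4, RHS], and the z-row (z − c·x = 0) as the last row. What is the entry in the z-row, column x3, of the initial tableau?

The z-row carries the negated objective coefficients: the x3 entry is -8.

-8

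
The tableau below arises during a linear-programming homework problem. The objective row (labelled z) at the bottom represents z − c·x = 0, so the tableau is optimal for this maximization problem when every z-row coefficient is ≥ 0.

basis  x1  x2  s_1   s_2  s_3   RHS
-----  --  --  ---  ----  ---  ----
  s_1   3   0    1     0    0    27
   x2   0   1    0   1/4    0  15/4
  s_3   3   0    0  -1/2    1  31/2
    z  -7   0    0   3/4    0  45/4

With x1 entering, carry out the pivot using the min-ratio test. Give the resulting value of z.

569/12

Ratio test on column x1 — row 1: 27/3 = 9; row 2: entry 0 ≤ 0; row 3: (31/2)/3 = 31/6. Minimum is 31/6 at row 3 (s_3 leaves); pivot element 3.
Pivot on row 3; the z-row RHS becomes 45/4 − (-7)·(31/6) = 569/12.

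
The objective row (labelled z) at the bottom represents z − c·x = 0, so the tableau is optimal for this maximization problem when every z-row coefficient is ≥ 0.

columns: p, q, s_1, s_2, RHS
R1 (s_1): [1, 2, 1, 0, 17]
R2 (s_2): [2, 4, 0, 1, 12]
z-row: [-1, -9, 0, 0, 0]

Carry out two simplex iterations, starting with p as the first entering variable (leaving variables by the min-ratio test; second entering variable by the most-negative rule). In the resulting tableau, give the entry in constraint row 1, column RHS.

Ratio test on column p — row 1: 17/1 = 17; row 2: 12/2 = 6. Minimum is 6 at row 2 (s_2 leaves); pivot element 2.
Divide row 2 by 2; eliminate column p from the other rows.
Second iteration: most negative z-row entry is -7 in column q, so q enters.
Ratio test on column q — row 1: entry 0 ≤ 0; row 2: 6/2 = 3. Minimum is 3 at row 2 (p leaves); pivot element 2.
Divide row 2 by 2; eliminate column q from the other rows.
After both pivots, the entry at constraint row 1, column RHS is 11.

11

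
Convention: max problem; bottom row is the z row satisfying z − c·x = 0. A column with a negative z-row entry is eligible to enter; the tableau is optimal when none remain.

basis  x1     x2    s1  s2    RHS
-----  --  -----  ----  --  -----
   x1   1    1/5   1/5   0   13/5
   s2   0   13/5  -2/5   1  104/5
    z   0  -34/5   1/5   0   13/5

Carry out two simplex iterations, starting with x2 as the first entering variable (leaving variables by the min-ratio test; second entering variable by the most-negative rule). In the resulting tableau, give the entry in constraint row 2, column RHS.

Ratio test on column x2 — row 1: (13/5)/(1/5) = 13; row 2: (104/5)/(13/5) = 8. Minimum is 8 at row 2 (s2 leaves); pivot element 13/5.
Divide row 2 by 13/5; eliminate column x2 from the other rows.
Second iteration: most negative z-row entry is -11/13 in column s1, so s1 enters.
Ratio test on column s1 — row 1: 1/(3/13) = 13/3; row 2: entry -2/13 ≤ 0. Minimum is 13/3 at row 1 (x1 leaves); pivot element 3/13.
Divide row 1 by 3/13; eliminate column s1 from the other rows.
After both pivots, the entry at constraint row 2, column RHS is 26/3.

26/3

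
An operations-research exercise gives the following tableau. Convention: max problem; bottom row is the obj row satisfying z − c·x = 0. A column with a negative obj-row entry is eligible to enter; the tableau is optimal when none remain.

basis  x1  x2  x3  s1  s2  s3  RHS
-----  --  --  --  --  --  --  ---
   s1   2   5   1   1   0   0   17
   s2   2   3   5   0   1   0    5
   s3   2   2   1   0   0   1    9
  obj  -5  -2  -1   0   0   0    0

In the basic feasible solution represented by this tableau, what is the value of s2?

5

s2 is basic (row 2); its value is the RHS of that row, 5.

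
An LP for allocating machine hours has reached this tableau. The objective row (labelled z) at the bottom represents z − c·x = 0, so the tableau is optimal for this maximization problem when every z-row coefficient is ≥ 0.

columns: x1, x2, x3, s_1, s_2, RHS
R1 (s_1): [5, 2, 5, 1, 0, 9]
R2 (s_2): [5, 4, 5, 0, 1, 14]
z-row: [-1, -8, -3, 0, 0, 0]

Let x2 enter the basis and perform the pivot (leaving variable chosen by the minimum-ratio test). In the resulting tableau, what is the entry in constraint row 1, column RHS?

2

Ratio test on column x2 — row 1: 9/2 = 9/2; row 2: 14/4 = 7/2. Minimum is 7/2 at row 2 (s_2 leaves); pivot element 4.
Divide row 2 by 4; eliminate column x2 from the other rows.
Row 1 update in column RHS: 9 − 2·(7/2) = 2.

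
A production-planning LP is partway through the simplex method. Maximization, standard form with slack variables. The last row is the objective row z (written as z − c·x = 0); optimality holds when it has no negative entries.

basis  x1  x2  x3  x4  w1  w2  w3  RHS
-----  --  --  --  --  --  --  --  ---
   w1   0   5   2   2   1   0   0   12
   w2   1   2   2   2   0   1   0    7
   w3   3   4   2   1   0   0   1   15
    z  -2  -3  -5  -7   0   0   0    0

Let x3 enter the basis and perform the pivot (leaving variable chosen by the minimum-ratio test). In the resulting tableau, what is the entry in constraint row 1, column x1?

-1

Ratio test on column x3 — row 1: 12/2 = 6; row 2: 7/2 = 7/2; row 3: 15/2 = 15/2. Minimum is 7/2 at row 2 (w2 leaves); pivot element 2.
Divide row 2 by 2; eliminate column x3 from the other rows.
Row 1 update in column x1: 0 − 2·(1/2) = -1.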